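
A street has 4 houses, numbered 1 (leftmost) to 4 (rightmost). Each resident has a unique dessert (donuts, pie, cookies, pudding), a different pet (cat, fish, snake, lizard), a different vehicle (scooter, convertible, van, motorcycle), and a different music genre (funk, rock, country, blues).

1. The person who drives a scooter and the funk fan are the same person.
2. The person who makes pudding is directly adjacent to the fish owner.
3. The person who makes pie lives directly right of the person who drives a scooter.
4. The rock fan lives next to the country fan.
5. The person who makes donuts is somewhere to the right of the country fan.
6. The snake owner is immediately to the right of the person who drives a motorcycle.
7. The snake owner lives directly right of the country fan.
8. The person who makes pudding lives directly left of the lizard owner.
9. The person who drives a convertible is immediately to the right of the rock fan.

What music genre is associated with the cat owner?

That leaves blues as the music genre for house 4.
The person who makes donuts is narrowed to house 2 or 3 or 4; consider each.
Placing it in house 2 and house 3 leads to a contradiction, so it's in house 4.
The person who makes pie is narrowed to house 2 or 3; consider each.
Placing it in house 3 leads to a contradiction, so it's in house 2.
By clue 3, the person who drives a scooter is in house 1.
Clue 1 places the funk fan in house 1.
House 1 pet: only cat fits.
House 3's pet must be snake (nothing else left).
By clue 6, the person who drives a motorcycle is in house 2.
From clue 7, the country fan must be in house 2.
So house 3 gets rock for music genre.
Clue 9 places the person who drives a convertible in house 4.
The only vehicle still possible for house 3 is van.
The person who makes cookies is narrowed to house 1 or 3; consider each.
Placing it in house 3 leads to a contradiction, so it's in house 1.
House 3's dessert must be pudding (nothing else left).
Clue 8 places the lizard owner in house 4.
House 2's pet must be fish (nothing else left).
So: house 1 = cookies/cat/scooter/funk, house 2 = pie/fish/motorcycle/country, house 3 = pudding/snake/van/rock, house 4 = donuts/lizard/convertible/blues.

funk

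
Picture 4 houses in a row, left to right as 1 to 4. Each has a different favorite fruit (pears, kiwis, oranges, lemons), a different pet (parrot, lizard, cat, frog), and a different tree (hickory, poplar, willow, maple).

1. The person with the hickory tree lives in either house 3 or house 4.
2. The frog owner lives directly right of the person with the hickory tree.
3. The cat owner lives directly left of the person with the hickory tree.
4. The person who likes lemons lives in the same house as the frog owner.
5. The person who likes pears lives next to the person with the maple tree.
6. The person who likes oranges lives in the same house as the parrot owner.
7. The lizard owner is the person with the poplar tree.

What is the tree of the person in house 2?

maple

From clue 2, the frog owner must be in house 4.
By clue 2, the person with the hickory tree is in house 3.
Clue 3: the cat owner is in house 2.
From clue 4, the person who likes lemons must be in house 4.
The lizard owner is in house 1 (clue 7).
By clue 7, the person with the poplar tree is in house 1.
The only pet still possible for house 3 is parrot.
By clue 6, the person who likes oranges is in house 3.
The only favorite fruit still possible for house 2 is kiwis.
The person with the maple tree is in house 2 (clue 5).
That leaves pears as the favorite fruit for house 1.
That leaves willow as the tree for house 4.
So: house 1 = pears/lizard/poplar, house 2 = kiwis/cat/maple, house 3 = oranges/parrot/hickory, house 4 = lemons/frog/willow.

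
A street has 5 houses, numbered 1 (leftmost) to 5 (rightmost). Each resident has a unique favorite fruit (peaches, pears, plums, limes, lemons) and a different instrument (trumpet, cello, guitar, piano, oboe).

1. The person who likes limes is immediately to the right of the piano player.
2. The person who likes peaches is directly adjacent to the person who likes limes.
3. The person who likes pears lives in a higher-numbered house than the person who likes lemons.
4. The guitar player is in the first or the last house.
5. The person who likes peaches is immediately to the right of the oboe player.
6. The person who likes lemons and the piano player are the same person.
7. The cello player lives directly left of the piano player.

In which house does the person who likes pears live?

5

So house 1 gets plums for favorite fruit.
The guitar player is narrowed to house 1 or 5; consider each.
Placing it in house 1 leads to a contradiction, so it's in house 5.
The person who likes lemons is narrowed to house 2 or 3 or 4; consider each.
Placing it in house 3 and house 4 leads to a contradiction, so it's in house 2.
Clue 6: the piano player is in house 2.
The cello player is in house 1 (clue 7).
Clue 1: the person who likes limes is in house 3.
Clue 2 places the person who likes peaches in house 4.
The oboe player is in house 3 (clue 5).
So house 5 gets pears for favorite fruit.
The only instrument still possible for house 4 is trumpet.
So: house 1 = plums/cello, house 2 = lemons/piano, house 3 = limes/oboe, house 4 = peaches/trumpet, house 5 = pears/guitar.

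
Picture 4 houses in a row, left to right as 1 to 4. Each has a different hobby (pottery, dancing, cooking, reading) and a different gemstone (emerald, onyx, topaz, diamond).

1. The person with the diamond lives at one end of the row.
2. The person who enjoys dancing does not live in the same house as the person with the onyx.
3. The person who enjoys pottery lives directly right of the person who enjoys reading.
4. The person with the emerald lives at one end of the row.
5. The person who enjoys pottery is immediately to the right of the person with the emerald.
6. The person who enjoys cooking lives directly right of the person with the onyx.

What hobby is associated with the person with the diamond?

The person who enjoys pottery is in house 2 (clue 5).
The person with the emerald is in house 1 (clue 5).
The only gemstone still possible for house 4 is diamond.
Clue 3 places the person who enjoys reading in house 1.
The person who enjoys cooking is narrowed to house 3 or 4; consider each.
Placing it in house 4 leads to a contradiction, so it's in house 3.
Clue 6 places the person with the onyx in house 2.
House 4's hobby must be dancing (nothing else left).
House 3's gemstone must be topaz (nothing else left).
So: house 1 = reading/emerald, house 2 = pottery/onyx, house 3 = cooking/topaz, house 4 = dancing/diamond.

dancing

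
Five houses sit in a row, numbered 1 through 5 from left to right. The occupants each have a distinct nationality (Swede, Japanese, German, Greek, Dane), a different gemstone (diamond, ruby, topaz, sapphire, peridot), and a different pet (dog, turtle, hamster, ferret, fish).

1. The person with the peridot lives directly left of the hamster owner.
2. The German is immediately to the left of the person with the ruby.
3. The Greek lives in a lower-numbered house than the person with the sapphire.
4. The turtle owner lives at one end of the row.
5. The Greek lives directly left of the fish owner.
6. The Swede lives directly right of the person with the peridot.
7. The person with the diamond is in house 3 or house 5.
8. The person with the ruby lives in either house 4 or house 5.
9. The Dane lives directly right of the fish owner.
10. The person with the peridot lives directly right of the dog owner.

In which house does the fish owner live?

That leaves topaz as the gemstone for house 1.
The German is narrowed to house 3 or 4; consider each.
Placing it in house 3 leads to a contradiction, so it's in house 4.
The person with the ruby is in house 5 (clue 2).
So house 3 gets diamond for gemstone.
House 2 nationality: only Japanese fits.
So house 1 gets Greek for nationality.
From clue 5, the fish owner must be in house 2.
By clue 9, the Dane is in house 3.
House 5 nationality: only Swede fits.
House 4's pet must be ferret (nothing else left).
Clue 6 places the person with the peridot in house 4.
Clue 10 places the dog owner in house 3.
That leaves sapphire as the gemstone for house 2.
The only pet still possible for house 1 is turtle.
House 5 pet: only hamster fits.
So: house 1 = Greek/topaz/turtle, house 2 = Japanese/sapphire/fish, house 3 = Dane/diamond/dog, house 4 = German/peridot/ferret, house 5 = Swede/ruby/hamster.

2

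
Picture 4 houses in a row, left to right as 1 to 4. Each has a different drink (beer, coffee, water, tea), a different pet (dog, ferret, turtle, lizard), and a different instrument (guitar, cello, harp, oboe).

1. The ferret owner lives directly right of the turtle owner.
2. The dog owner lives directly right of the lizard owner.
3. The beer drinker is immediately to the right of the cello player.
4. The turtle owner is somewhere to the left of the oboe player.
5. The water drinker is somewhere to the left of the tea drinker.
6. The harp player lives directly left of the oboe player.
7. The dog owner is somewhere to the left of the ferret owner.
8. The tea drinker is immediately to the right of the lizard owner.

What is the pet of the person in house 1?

The only pet still possible for house 4 is ferret.
The turtle owner is in house 3 (clue 1).
The oboe player is in house 4 (clue 4).
Clue 6 places the harp player in house 3.
The only pet still possible for house 1 is lizard.
The only pet still possible for house 2 is dog.
The tea drinker is in house 2 (clue 8).
House 4 drink: only coffee fits.
Clue 3 places the cello player in house 2.
House 1's drink must be water (nothing else left).
So house 3 gets beer for drink.
House 1 instrument: only guitar fits.
So: house 1 = water/lizard/guitar, house 2 = tea/dog/cello, house 3 = beer/turtle/harp, house 4 = coffee/ferret/oboe.

lizard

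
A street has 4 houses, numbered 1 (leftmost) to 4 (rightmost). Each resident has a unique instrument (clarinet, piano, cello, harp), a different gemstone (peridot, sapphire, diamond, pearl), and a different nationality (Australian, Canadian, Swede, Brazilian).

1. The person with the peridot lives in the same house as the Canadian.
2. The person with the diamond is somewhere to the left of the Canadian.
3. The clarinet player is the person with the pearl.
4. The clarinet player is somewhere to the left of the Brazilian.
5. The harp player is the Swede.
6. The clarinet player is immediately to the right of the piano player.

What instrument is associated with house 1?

harp

The clarinet player is narrowed to house 2 or 3; consider each.
Placing it in house 2 leads to a contradiction, so it's in house 3.
By clue 3, the person with the pearl is in house 3.
Clue 4 places the Brazilian in house 4.
Clue 6: the piano player is in house 2.
From clue 1, the person with the peridot must be in house 2.
The Canadian is in house 2 (clue 1).
Clue 2: the person with the diamond is in house 1.
From clue 5, the harp player must be in house 1.
Clue 5 places the Swede in house 1.
That leaves cello as the instrument for house 4.
House 4 gemstone: only sapphire fits.
House 3 nationality: only Australian fits.
So: house 1 = harp/diamond/Swede, house 2 = piano/peridot/Canadian, house 3 = clarinet/pearl/Australian, house 4 = cello/sapphire/Brazilian.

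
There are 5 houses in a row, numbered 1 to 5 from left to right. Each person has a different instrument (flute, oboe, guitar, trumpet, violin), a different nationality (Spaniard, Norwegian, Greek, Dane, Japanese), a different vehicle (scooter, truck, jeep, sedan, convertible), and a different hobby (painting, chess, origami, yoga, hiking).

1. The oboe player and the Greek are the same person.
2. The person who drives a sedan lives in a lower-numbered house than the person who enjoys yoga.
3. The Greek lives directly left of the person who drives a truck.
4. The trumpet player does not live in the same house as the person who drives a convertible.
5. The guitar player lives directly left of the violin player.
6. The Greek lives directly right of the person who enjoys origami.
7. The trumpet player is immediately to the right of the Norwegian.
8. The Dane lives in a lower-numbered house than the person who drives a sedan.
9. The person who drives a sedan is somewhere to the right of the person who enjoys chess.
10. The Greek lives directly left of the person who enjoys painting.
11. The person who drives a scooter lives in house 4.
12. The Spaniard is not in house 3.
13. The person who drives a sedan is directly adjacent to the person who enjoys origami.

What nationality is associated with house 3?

Clue 11 places the person who drives a scooter in house 4.
From clue 13, the person who drives a sedan must be in house 2.
From clue 8, the Dane must be in house 1.
From clue 9, the person who enjoys chess must be in house 1.
That leaves hiking as the hobby for house 2.
House 3 hobby: only origami fits.
The only hobby still possible for house 4 is yoga.
House 5's hobby must be painting (nothing else left).
Clue 6: the Greek is in house 4.
Clue 1 places the oboe player in house 4.
From clue 3, the person who drives a truck must be in house 5.
House 3 instrument: only trumpet fits.
Clue 4 places the person who drives a convertible in house 1.
The guitar player is in house 1 (clue 5).
Clue 5: the violin player is in house 2.
From clue 7, the Norwegian must be in house 2.
So house 5 gets flute for instrument.
House 3 nationality: only Japanese fits.
That leaves Spaniard as the nationality for house 5.
So house 3 gets jeep for vehicle.
So: house 1 = guitar/Dane/convertible/chess, house 2 = violin/Norwegian/sedan/hiking, house 3 = trumpet/Japanese/jeep/origami, house 4 = oboe/Greek/scooter/yoga, house 5 = flute/Spaniard/truck/painting.

Japanese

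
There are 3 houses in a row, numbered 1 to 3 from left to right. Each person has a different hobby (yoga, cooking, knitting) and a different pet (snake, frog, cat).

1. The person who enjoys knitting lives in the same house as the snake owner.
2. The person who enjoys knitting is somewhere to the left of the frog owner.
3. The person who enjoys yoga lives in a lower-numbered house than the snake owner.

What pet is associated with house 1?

So house 3 gets cooking for hobby.
House 1's pet must be cat (nothing else left).
By clue 1, the person who enjoys knitting is in house 2.
By clue 1, the snake owner is in house 2.
Clue 2: the frog owner is in house 3.
Clue 3: the person who enjoys yoga is in house 1.
So: house 1 = yoga/cat, house 2 = knitting/snake, house 3 = cooking/frog.

cat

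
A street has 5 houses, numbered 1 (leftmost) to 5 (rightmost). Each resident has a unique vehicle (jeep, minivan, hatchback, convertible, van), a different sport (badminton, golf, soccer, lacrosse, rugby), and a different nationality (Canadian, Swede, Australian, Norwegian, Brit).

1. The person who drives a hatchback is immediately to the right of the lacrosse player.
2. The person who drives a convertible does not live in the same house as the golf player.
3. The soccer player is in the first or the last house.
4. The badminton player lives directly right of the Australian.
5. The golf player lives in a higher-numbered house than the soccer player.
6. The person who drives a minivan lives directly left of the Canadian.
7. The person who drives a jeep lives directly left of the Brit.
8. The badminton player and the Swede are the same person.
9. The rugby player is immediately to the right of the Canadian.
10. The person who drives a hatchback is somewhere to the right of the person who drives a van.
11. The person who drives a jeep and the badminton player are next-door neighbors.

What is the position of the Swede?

The soccer player is in house 1 (clue 5).
The person who drives a hatchback is narrowed to house 3 or 4 or 5; consider each.
Placing it in house 3 and house 4 leads to a contradiction, so it's in house 5.
The lacrosse player is in house 4 (clue 1).
The person who drives a minivan is narrowed to house 1 or 3; consider each.
Placing it in house 1 leads to a contradiction, so it's in house 3.
From clue 6, the Canadian must be in house 4.
By clue 9, the rugby player is in house 5.
The badminton player is narrowed to house 2 or 3; consider each.
Placing it in house 2 leads to a contradiction, so it's in house 3.
By clue 4, the Australian is in house 2.
Clue 8 places the Swede in house 3.
House 2 sport: only golf fits.
That leaves Norwegian as the nationality for house 1.
That leaves Brit as the nationality for house 5.
By clue 7, the person who drives a jeep is in house 4.
House 1's vehicle must be convertible (nothing else left).
House 2 vehicle: only van fits.
So: house 1 = convertible/soccer/Norwegian, house 2 = van/golf/Australian, house 3 = minivan/badminton/Swede, house 4 = jeep/lacrosse/Canadian, house 5 = hatchback/rugby/Brit.

3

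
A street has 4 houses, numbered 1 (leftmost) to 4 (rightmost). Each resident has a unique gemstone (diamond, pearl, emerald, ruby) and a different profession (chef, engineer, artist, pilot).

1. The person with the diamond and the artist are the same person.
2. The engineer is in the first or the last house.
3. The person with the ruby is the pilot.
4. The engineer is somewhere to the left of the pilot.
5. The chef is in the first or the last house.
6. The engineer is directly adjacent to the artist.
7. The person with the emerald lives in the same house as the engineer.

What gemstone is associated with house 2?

Clue 4: the engineer is in house 1.
The artist is in house 2 (clue 6).
Clue 7: the person with the emerald is in house 1.
House 3 profession: only pilot fits.
House 4's profession must be chef (nothing else left).
By clue 1, the person with the diamond is in house 2.
Clue 3: the person with the ruby is in house 3.
House 4's gemstone must be pearl (nothing else left).
So: house 1 = emerald/engineer, house 2 = diamond/artist, house 3 = ruby/pilot, house 4 = pearl/chef.

diamond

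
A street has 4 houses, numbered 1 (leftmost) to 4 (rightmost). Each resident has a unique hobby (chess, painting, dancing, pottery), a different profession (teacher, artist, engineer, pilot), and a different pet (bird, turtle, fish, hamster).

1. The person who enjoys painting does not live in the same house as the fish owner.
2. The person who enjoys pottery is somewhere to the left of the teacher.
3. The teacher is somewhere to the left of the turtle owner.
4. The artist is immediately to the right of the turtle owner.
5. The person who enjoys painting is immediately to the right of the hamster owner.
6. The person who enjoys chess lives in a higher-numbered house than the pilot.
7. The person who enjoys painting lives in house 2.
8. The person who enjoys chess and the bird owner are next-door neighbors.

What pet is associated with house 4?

By clue 4, the artist is in house 4.
Clue 4: the turtle owner is in house 3.
The person who enjoys painting is in house 2 (clue 7).
From clue 2, the person who enjoys pottery must be in house 1.
Clue 3 places the teacher in house 2.
By clue 5, the hamster owner is in house 1.
The person who enjoys chess is in house 3 (clue 8).
House 4 hobby: only dancing fits.
That leaves bird as the pet for house 2.
So house 4 gets fish for pet.
Clue 6: the pilot is in house 1.
So house 3 gets engineer for profession.
So: house 1 = pottery/pilot/hamster, house 2 = painting/teacher/bird, house 3 = chess/engineer/turtle, house 4 = dancing/artist/fish.

fish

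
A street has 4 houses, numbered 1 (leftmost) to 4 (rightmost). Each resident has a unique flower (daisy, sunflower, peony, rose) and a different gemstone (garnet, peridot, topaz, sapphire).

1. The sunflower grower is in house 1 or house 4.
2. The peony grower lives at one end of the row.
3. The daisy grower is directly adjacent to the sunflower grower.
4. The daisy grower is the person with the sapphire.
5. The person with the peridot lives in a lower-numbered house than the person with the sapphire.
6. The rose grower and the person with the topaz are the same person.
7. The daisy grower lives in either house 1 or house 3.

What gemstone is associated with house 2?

Clue 7 places the daisy grower in house 3.
House 2's flower must be rose (nothing else left).
By clue 3, the sunflower grower is in house 4.
The person with the sapphire is in house 3 (clue 4).
The person with the topaz is in house 2 (clue 6).
House 1's flower must be peony (nothing else left).
So house 4 gets garnet for gemstone.
House 1 gemstone: only peridot fits.
So: house 1 = peony/peridot, house 2 = rose/topaz, house 3 = daisy/sapphire, house 4 = sunflower/garnet.

topaz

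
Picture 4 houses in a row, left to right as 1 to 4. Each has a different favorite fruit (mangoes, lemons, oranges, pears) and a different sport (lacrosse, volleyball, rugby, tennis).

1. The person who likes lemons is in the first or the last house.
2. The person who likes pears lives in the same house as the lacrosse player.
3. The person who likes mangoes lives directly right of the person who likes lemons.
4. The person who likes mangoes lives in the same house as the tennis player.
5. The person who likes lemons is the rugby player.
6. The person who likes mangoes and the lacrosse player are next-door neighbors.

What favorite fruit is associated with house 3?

Clue 3 places the person who likes mangoes in house 2.
From clue 3, the person who likes lemons must be in house 1.
The tennis player is in house 2 (clue 4).
Clue 5 places the rugby player in house 1.
So house 4 gets volleyball for sport.
From clue 2, the person who likes pears must be in house 3.
House 4 favorite fruit: only oranges fits.
So house 3 gets lacrosse for sport.
So: house 1 = lemons/rugby, house 2 = mangoes/tennis, house 3 = pears/lacrosse, house 4 = oranges/volleyball.

pears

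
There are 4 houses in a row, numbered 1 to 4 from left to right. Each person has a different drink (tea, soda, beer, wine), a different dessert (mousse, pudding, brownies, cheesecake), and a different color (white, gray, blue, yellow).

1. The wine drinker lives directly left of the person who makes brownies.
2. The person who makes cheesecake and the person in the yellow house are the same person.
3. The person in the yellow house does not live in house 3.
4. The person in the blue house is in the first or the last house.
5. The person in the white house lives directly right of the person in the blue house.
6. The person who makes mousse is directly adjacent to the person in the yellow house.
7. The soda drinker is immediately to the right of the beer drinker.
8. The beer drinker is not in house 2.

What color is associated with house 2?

white

Clue 5: the person in the white house is in house 2.
From clue 5, the person in the blue house must be in house 1.
House 3's color must be gray (nothing else left).
The only color still possible for house 4 is yellow.
Clue 2 places the person who makes cheesecake in house 4.
Clue 6: the person who makes mousse is in house 3.
House 1's dessert must be pudding (nothing else left).
That leaves brownies as the dessert for house 2.
Clue 1 places the wine drinker in house 1.
By clue 7, the soda drinker is in house 4.
So house 2 gets tea for drink.
That leaves beer as the drink for house 3.
So: house 1 = wine/pudding/blue, house 2 = tea/brownies/white, house 3 = beer/mousse/gray, house 4 = soda/cheesecake/yellow.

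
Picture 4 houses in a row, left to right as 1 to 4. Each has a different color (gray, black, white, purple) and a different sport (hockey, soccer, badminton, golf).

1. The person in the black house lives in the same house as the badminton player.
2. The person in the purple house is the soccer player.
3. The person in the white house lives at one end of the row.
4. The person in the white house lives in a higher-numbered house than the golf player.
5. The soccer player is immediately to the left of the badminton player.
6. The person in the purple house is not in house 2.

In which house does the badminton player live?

Clue 4: the person in the white house is in house 4.
From clue 5, the soccer player must be in house 1.
Clue 5: the badminton player is in house 2.
The only sport still possible for house 3 is golf.
House 4's sport must be hockey (nothing else left).
From clue 1, the person in the black house must be in house 2.
Clue 2: the person in the purple house is in house 1.
House 3 color: only gray fits.
So: house 1 = purple/soccer, house 2 = black/badminton, house 3 = gray/golf, house 4 = white/hockey.

2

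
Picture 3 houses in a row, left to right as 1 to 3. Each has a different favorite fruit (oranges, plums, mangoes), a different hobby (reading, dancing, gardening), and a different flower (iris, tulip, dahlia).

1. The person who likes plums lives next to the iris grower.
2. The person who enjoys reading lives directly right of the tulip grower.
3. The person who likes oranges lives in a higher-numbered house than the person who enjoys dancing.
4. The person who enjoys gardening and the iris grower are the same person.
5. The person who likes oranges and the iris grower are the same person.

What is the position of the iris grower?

House 1 hobby: only dancing fits.
The person who likes oranges is narrowed to house 2 or 3; consider each.
Placing it in house 2 leads to a contradiction, so it's in house 3.
Clue 5: the iris grower is in house 3.
By clue 1, the person who likes plums is in house 2.
From clue 4, the person who enjoys gardening must be in house 3.
House 1's favorite fruit must be mangoes (nothing else left).
So house 2 gets reading for hobby.
The tulip grower is in house 1 (clue 2).
That leaves dahlia as the flower for house 2.
So: house 1 = mangoes/dancing/tulip, house 2 = plums/reading/dahlia, house 3 = oranges/gardening/iris.

3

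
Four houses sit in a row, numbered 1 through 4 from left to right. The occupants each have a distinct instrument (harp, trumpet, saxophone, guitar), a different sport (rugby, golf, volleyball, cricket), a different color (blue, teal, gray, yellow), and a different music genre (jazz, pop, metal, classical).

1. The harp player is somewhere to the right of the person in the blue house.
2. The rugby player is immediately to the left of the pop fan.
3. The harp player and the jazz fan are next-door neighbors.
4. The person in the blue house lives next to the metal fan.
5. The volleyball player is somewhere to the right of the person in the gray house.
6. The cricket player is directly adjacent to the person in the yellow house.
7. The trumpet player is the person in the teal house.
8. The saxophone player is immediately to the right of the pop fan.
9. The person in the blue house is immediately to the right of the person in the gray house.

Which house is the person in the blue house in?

3

The harp player is narrowed to house 3 or 4; consider each.
Placing it in house 3 leads to a contradiction, so it's in house 4.
By clue 3, the jazz fan is in house 3.
So house 3 gets saxophone for instrument.
That leaves pop as the music genre for house 2.
The rugby player is in house 1 (clue 2).
So house 4 gets yellow for color.
By clue 6, the cricket player is in house 3.
That leaves blue as the color for house 3.
From clue 4, the metal fan must be in house 4.
The person in the gray house is in house 2 (clue 9).
The only color still possible for house 1 is teal.
That leaves classical as the music genre for house 1.
Clue 5 places the volleyball player in house 4.
From clue 7, the trumpet player must be in house 1.
That leaves guitar as the instrument for house 2.
House 2 sport: only golf fits.
So: house 1 = trumpet/rugby/teal/classical, house 2 = guitar/golf/gray/pop, house 3 = saxophone/cricket/blue/jazz, house 4 = harp/volleyball/yellow/metal.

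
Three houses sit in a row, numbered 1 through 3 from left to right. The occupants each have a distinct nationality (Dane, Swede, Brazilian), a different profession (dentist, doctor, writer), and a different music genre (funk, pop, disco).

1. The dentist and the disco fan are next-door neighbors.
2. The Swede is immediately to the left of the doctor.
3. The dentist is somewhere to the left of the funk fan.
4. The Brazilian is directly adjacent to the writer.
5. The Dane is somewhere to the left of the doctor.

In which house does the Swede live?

So house 3 gets Brazilian for nationality.
From clue 4, the writer must be in house 2.
House 1's profession must be dentist (nothing else left).
House 3's profession must be doctor (nothing else left).
The disco fan is in house 2 (clue 1).
The Swede is in house 2 (clue 2).
The only nationality still possible for house 1 is Dane.
House 1's music genre must be pop (nothing else left).
House 3's music genre must be funk (nothing else left).
So: house 1 = Dane/dentist/pop, house 2 = Swede/writer/disco, house 3 = Brazilian/doctor/funk.

2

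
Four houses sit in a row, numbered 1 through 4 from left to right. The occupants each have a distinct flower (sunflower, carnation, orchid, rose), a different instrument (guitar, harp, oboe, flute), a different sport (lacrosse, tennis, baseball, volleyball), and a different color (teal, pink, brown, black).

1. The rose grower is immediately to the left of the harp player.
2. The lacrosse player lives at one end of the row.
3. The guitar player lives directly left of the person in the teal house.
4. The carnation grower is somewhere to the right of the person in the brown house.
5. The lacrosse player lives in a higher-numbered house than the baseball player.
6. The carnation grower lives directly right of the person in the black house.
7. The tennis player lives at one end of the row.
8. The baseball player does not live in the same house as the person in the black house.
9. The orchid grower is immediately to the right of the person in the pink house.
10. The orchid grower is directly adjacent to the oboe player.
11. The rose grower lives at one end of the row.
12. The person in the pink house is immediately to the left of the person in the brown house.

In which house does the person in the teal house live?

4

By clue 5, the lacrosse player is in house 4.
Clue 11: the rose grower is in house 1.
That leaves tennis as the sport for house 1.
So house 4 gets teal for color.
The harp player is in house 2 (clue 1).
The guitar player is in house 3 (clue 3).
The only color still possible for house 1 is pink.
From clue 9, the orchid grower must be in house 2.
By clue 10, the oboe player is in house 1.
From clue 12, the person in the brown house must be in house 2.
House 4's instrument must be flute (nothing else left).
So house 3 gets black for color.
Clue 6: the carnation grower is in house 4.
By clue 8, the baseball player is in house 2.
That leaves sunflower as the flower for house 3.
House 3 sport: only volleyball fits.
So: house 1 = rose/oboe/tennis/pink, house 2 = orchid/harp/baseball/brown, house 3 = sunflower/guitar/volleyball/black, house 4 = carnation/flute/lacrosse/teal.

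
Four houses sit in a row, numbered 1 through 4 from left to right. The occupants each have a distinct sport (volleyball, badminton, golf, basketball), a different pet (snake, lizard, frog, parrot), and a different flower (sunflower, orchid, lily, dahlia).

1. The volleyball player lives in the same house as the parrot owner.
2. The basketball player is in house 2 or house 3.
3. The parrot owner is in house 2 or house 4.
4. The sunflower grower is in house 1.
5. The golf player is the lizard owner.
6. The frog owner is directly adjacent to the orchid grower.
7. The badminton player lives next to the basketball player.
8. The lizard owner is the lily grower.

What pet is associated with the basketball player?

snake

From clue 4, the sunflower grower must be in house 1.
House 1 sport: only badminton fits.
From clue 7, the basketball player must be in house 2.
House 3's sport must be golf (nothing else left).
So house 4 gets volleyball for sport.
Clue 1 places the parrot owner in house 4.
Clue 5 places the lizard owner in house 3.
From clue 8, the lily grower must be in house 3.
Clue 6: the frog owner is in house 1.
Clue 6: the orchid grower is in house 2.
So house 2 gets snake for pet.
So house 4 gets dahlia for flower.
So: house 1 = badminton/frog/sunflower, house 2 = basketball/snake/orchid, house 3 = golf/lizard/lily, house 4 = volleyball/parrot/dahlia.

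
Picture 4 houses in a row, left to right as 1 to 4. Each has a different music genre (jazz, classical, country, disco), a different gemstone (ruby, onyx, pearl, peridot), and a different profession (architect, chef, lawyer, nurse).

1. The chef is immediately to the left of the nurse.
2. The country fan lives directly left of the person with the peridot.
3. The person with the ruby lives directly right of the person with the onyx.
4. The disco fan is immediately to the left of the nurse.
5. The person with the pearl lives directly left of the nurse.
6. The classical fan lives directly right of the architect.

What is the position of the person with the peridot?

4

The classical fan is narrowed to house 2 or 3 or 4; consider each.
Placing it in house 2 and house 3 leads to a contradiction, so it's in house 4.
Clue 6 places the architect in house 3.
The chef is in house 1 (clue 1).
From clue 1, the nurse must be in house 2.
Clue 4 places the disco fan in house 1.
From clue 5, the person with the pearl must be in house 1.
House 4 profession: only lawyer fits.
House 2 gemstone: only onyx fits.
Clue 3: the person with the ruby is in house 3.
That leaves peridot as the gemstone for house 4.
By clue 2, the country fan is in house 3.
The only music genre still possible for house 2 is jazz.
So: house 1 = disco/pearl/chef, house 2 = jazz/onyx/nurse, house 3 = country/ruby/architect, house 4 = classical/peridot/lawyer.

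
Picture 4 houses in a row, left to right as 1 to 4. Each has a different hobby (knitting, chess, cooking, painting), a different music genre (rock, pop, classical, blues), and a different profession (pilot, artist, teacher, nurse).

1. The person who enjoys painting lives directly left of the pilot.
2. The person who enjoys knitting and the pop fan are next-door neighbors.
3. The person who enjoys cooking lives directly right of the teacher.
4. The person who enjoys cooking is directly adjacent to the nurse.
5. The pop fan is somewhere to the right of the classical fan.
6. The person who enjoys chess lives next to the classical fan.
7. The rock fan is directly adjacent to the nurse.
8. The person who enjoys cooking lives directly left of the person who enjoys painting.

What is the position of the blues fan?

1

From clue 8, the person who enjoys cooking must be in house 2.
By clue 8, the person who enjoys painting is in house 3.
Clue 1: the pilot is in house 4.
Clue 3 places the teacher in house 1.
From clue 6, the person who enjoys chess must be in house 1.
Clue 6 places the classical fan in house 2.
That leaves knitting as the hobby for house 4.
So house 1 gets blues for music genre.
House 3's music genre must be pop (nothing else left).
House 4 music genre: only rock fits.
The only profession still possible for house 2 is artist.
So house 3 gets nurse for profession.
So: house 1 = chess/blues/teacher, house 2 = cooking/classical/artist, house 3 = painting/pop/nurse, house 4 = knitting/rock/pilot.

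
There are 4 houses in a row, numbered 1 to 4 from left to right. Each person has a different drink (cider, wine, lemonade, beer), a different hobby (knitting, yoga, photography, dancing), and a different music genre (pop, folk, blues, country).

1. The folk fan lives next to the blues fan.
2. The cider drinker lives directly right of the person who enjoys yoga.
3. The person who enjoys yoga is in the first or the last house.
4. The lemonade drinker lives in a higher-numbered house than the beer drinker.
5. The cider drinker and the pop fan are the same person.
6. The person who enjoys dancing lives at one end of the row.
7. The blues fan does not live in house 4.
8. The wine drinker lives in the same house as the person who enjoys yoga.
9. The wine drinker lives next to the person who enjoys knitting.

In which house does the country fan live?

1

Clue 3 places the person who enjoys yoga in house 1.
By clue 8, the wine drinker is in house 1.
By clue 9, the person who enjoys knitting is in house 2.
House 3's hobby must be photography (nothing else left).
House 4 hobby: only dancing fits.
From clue 2, the cider drinker must be in house 2.
By clue 5, the pop fan is in house 2.
So house 3 gets beer for drink.
So house 4 gets lemonade for drink.
From clue 1, the folk fan must be in house 4.
The blues fan is in house 3 (clue 1).
The only music genre still possible for house 1 is country.
So: house 1 = wine/yoga/country, house 2 = cider/knitting/pop, house 3 = beer/photography/blues, house 4 = lemonade/dancing/folk.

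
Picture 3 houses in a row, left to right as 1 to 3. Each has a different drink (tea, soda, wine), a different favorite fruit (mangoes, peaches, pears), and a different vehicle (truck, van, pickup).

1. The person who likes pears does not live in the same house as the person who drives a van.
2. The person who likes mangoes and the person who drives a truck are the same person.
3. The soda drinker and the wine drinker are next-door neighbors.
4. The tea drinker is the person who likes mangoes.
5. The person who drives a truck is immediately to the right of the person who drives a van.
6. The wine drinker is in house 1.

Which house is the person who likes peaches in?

2

Clue 6: the wine drinker is in house 1.
Clue 3: the soda drinker is in house 2.
House 3 drink: only tea fits.
From clue 4, the person who likes mangoes must be in house 3.
By clue 2, the person who drives a truck is in house 3.
By clue 5, the person who drives a van is in house 2.
House 1 vehicle: only pickup fits.
The person who likes pears is in house 1 (clue 1).
House 2's favorite fruit must be peaches (nothing else left).
So: house 1 = wine/pears/pickup, house 2 = soda/peaches/van, house 3 = tea/mangoes/truck.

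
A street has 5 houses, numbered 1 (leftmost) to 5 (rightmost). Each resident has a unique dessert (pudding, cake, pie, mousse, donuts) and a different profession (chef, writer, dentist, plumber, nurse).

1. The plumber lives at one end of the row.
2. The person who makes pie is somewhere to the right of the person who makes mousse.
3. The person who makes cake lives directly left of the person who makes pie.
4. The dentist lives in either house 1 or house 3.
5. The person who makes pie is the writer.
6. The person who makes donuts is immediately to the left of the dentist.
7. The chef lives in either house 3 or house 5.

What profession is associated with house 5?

The person who makes donuts is in house 2 (clue 6).
The dentist is in house 3 (clue 6).
House 1's profession must be plumber (nothing else left).
So house 2 gets nurse for profession.
So house 4 gets writer for profession.
House 5 profession: only chef fits.
The person who makes pie is in house 4 (clue 5).
So house 5 gets pudding for dessert.
House 1's dessert must be mousse (nothing else left).
The only dessert still possible for house 3 is cake.
So: house 1 = mousse/plumber, house 2 = donuts/nurse, house 3 = cake/dentist, house 4 = pie/writer, house 5 = pudding/chef.

chef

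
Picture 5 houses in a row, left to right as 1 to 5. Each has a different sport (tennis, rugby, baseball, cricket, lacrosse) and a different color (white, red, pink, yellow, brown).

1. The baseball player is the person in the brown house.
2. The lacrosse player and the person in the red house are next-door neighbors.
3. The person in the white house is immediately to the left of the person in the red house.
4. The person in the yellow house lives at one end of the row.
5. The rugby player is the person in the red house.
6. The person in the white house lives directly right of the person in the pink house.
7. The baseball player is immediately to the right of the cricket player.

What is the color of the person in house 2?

brown

The person in the yellow house is narrowed to house 1 or 5; consider each.
Placing it in house 5 leads to a contradiction, so it's in house 1.
The rugby player is narrowed to house 4 or 5; consider each.
Placing it in house 4 leads to a contradiction, so it's in house 5.
The person in the red house is in house 5 (clue 5).
From clue 2, the lacrosse player must be in house 4.
The person in the white house is in house 4 (clue 3).
By clue 6, the person in the pink house is in house 3.
So house 2 gets brown for color.
The baseball player is in house 2 (clue 1).
From clue 7, the cricket player must be in house 1.
The only sport still possible for house 3 is tennis.
So: house 1 = cricket/yellow, house 2 = baseball/brown, house 3 = tennis/pink, house 4 = lacrosse/white, house 5 = rugby/red.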